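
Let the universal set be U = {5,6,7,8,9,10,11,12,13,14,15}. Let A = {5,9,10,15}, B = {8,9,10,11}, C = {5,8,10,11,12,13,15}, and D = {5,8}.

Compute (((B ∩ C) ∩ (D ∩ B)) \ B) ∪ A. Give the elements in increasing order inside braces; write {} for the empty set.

{5,9,10,15}

B ∩ C = {8,10,11}
D ∩ B = {8}
(B ∩ C) ∩ (D ∩ B) = {8}
((B ∩ C) ∩ (D ∩ B)) \ B = {}
(((B ∩ C) ∩ (D ∩ B)) \ B) ∪ A = {5,9,10,15}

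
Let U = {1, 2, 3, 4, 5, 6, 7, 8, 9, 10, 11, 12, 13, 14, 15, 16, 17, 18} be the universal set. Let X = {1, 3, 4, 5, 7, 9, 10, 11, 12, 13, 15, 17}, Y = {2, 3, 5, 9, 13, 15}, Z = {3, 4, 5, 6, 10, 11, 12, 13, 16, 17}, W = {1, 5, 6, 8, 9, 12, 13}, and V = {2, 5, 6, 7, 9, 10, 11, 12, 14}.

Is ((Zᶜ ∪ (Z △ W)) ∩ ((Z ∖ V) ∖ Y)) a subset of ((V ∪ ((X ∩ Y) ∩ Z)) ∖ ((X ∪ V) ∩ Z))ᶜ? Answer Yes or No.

Yes

Zᶜ = {1, 2, 7, 8, 9, 14, 15, 18}
Z △ W = {1, 3, 4, 8, 9, 10, 11, 16, 17}
Zᶜ ∪ (Z △ W) = {1, 2, 3, 4, 7, 8, 9, 10, 11, 14, 15, 16, 17, 18}
Z ∖ V = {3, 4, 13, 16, 17}
(Z ∖ V) ∖ Y = {4, 16, 17}
(Zᶜ ∪ (Z △ W)) ∩ ((Z ∖ V) ∖ Y) = {4, 16, 17}
X ∩ Y = {3, 5, 9, 13, 15}
(X ∩ Y) ∩ Z = {3, 5, 13}
V ∪ ((X ∩ Y) ∩ Z) = {2, 3, 5, 6, 7, 9, 10, 11, 12, 13, 14}
X ∪ V = {1, 2, 3, 4, 5, 6, 7, 9, 10, 11, 12, 13, 14, 15, 17}
(X ∪ V) ∩ Z = {3, 4, 5, 6, 10, 11, 12, 13, 17}
(V ∪ ((X ∩ Y) ∩ Z)) ∖ ((X ∪ V) ∩ Z) = {2, 7, 9, 14}
((V ∪ ((X ∩ Y) ∩ Z)) ∖ ((X ∪ V) ∩ Z))ᶜ = {1, 3, 4, 5, 6, 8, 10, 11, 12, 13, 15, 16, 17, 18}
Every element of {4, 16, 17} is in {1, 3, 4, 5, 6, 8, 10, 11, 12, 13, 15, 16, 17, 18}, so (Zᶜ ∪ (Z △ W)) ∩ ((Z ∖ V) ∖ Y) ⊆ ((V ∪ ((X ∩ Y) ∩ Z)) ∖ ((X ∪ V) ∩ Z))ᶜ.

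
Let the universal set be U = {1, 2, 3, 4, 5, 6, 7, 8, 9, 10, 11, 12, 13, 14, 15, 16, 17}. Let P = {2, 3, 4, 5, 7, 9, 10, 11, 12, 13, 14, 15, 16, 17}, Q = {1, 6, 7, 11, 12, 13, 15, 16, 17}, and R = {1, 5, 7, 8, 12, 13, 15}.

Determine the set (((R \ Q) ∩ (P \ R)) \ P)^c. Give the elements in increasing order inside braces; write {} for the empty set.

{1, 2, 3, 4, 5, 6, 7, 8, 9, 10, 11, 12, 13, 14, 15, 16, 17}

R \ Q = {5, 8}
P \ R = {2, 3, 4, 9, 10, 11, 14, 16, 17}
(R \ Q) ∩ (P \ R) = {}
((R \ Q) ∩ (P \ R)) \ P = {}
(((R \ Q) ∩ (P \ R)) \ P)^c = {1, 2, 3, 4, 5, 6, 7, 8, 9, 10, 11, 12, 13, 14, 15, 16, 17}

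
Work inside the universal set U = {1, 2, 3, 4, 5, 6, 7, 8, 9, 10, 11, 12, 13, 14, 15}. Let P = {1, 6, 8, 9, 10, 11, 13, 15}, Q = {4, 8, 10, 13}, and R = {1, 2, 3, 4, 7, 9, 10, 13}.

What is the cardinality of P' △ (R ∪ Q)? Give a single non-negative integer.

P' = {2, 3, 4, 5, 7, 12, 14}
R ∪ Q = {1, 2, 3, 4, 7, 8, 9, 10, 13}
P' △ (R ∪ Q) = {1, 5, 8, 9, 10, 12, 13, 14}
|P' △ (R ∪ Q)| = 8

8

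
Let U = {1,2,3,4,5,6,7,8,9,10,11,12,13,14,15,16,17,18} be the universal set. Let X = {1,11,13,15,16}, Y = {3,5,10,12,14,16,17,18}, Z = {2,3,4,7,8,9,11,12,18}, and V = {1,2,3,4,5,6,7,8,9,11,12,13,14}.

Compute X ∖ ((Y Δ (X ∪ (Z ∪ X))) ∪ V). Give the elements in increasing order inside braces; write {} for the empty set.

{16}

Z ∪ X = {1,2,3,4,7,8,9,11,12,13,15,16,18}
X ∪ (Z ∪ X) = {1,2,3,4,7,8,9,11,12,13,15,16,18}
Y Δ (X ∪ (Z ∪ X)) = {1,2,4,5,7,8,9,10,11,13,14,15,17}
(Y Δ (X ∪ (Z ∪ X))) ∪ V = {1,2,3,4,5,6,7,8,9,10,11,12,13,14,15,17}
X ∖ ((Y Δ (X ∪ (Z ∪ X))) ∪ V) = {16}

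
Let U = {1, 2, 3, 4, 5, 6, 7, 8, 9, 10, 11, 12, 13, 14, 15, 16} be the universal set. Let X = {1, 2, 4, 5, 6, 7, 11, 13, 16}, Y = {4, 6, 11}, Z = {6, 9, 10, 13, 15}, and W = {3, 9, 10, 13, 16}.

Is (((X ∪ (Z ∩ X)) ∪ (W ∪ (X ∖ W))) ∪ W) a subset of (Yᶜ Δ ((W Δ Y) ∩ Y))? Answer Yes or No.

Z ∩ X = {6, 13}
X ∪ (Z ∩ X) = {1, 2, 4, 5, 6, 7, 11, 13, 16}
X ∖ W = {1, 2, 4, 5, 6, 7, 11}
W ∪ (X ∖ W) = {1, 2, 3, 4, 5, 6, 7, 9, 10, 11, 13, 16}
(X ∪ (Z ∩ X)) ∪ (W ∪ (X ∖ W)) = {1, 2, 3, 4, 5, 6, 7, 9, 10, 11, 13, 16}
((X ∪ (Z ∩ X)) ∪ (W ∪ (X ∖ W))) ∪ W = {1, 2, 3, 4, 5, 6, 7, 9, 10, 11, 13, 16}
Yᶜ = {1, 2, 3, 5, 7, 8, 9, 10, 12, 13, 14, 15, 16}
W Δ Y = {3, 4, 6, 9, 10, 11, 13, 16}
(W Δ Y) ∩ Y = {4, 6, 11}
Yᶜ Δ ((W Δ Y) ∩ Y) = {1, 2, 3, 4, 5, 6, 7, 8, 9, 10, 11, 12, 13, 14, 15, 16}
Every element of {1, 2, 3, 4, 5, 6, 7, 9, 10, 11, 13, 16} is in {1, 2, 3, 4, 5, 6, 7, 8, 9, 10, 11, 12, 13, 14, 15, 16}, so ((X ∪ (Z ∩ X)) ∪ (W ∪ (X ∖ W))) ∪ W ⊆ Yᶜ Δ ((W Δ Y) ∩ Y).

Yes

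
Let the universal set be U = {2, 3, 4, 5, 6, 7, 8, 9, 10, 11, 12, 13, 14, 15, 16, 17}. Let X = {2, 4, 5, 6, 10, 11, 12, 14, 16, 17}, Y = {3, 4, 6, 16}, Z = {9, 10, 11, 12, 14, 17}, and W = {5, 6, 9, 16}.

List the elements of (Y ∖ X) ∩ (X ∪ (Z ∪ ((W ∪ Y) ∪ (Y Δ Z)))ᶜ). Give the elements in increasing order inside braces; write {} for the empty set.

Y ∖ X = {3}
W ∪ Y = {3, 4, 5, 6, 9, 16}
Y Δ Z = {3, 4, 6, 9, 10, 11, 12, 14, 16, 17}
(W ∪ Y) ∪ (Y Δ Z) = {3, 4, 5, 6, 9, 10, 11, 12, 14, 16, 17}
Z ∪ ((W ∪ Y) ∪ (Y Δ Z)) = {3, 4, 5, 6, 9, 10, 11, 12, 14, 16, 17}
(Z ∪ ((W ∪ Y) ∪ (Y Δ Z)))ᶜ = {2, 7, 8, 13, 15}
X ∪ (Z ∪ ((W ∪ Y) ∪ (Y Δ Z)))ᶜ = {2, 4, 5, 6, 7, 8, 10, 11, 12, 13, 14, 15, 16, 17}
(Y ∖ X) ∩ (X ∪ (Z ∪ ((W ∪ Y) ∪ (Y Δ Z)))ᶜ) = {}

{}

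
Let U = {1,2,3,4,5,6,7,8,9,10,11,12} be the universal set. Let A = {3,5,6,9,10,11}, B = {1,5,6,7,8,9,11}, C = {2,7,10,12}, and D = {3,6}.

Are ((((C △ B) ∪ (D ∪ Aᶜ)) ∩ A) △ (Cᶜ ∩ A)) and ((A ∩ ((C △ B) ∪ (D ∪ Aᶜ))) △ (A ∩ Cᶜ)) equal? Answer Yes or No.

C △ B = {1,2,5,6,8,9,10,11,12}
Aᶜ = {1,2,4,7,8,12}
D ∪ Aᶜ = {1,2,3,4,6,7,8,12}
(C △ B) ∪ (D ∪ Aᶜ) = {1,2,3,4,5,6,7,8,9,10,11,12}
((C △ B) ∪ (D ∪ Aᶜ)) ∩ A = {3,5,6,9,10,11}
Cᶜ = {1,3,4,5,6,8,9,11}
Cᶜ ∩ A = {3,5,6,9,11}
(((C △ B) ∪ (D ∪ Aᶜ)) ∩ A) △ (Cᶜ ∩ A) = {10}
A ∩ ((C △ B) ∪ (D ∪ Aᶜ)) = {3,5,6,9,10,11}
A ∩ Cᶜ = {3,5,6,9,11}
(A ∩ ((C △ B) ∪ (D ∪ Aᶜ))) △ (A ∩ Cᶜ) = {10}
Both equal {10}, so (((C △ B) ∪ (D ∪ Aᶜ)) ∩ A) △ (Cᶜ ∩ A) = (A ∩ ((C △ B) ∪ (D ∪ Aᶜ))) △ (A ∩ Cᶜ).

Yes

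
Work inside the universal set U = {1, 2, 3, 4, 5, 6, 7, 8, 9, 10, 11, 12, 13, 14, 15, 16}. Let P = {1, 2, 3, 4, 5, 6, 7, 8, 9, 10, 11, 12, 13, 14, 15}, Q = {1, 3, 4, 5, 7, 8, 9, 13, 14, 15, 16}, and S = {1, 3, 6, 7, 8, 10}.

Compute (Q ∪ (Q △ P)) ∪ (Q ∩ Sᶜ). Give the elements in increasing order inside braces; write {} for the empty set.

Q △ P = {2, 6, 10, 11, 12, 16}
Q ∪ (Q △ P) = {1, 2, 3, 4, 5, 6, 7, 8, 9, 10, 11, 12, 13, 14, 15, 16}
Sᶜ = {2, 4, 5, 9, 11, 12, 13, 14, 15, 16}
Q ∩ Sᶜ = {4, 5, 9, 13, 14, 15, 16}
(Q ∪ (Q △ P)) ∪ (Q ∩ Sᶜ) = {1, 2, 3, 4, 5, 6, 7, 8, 9, 10, 11, 12, 13, 14, 15, 16}

{1, 2, 3, 4, 5, 6, 7, 8, 9, 10, 11, 12, 13, 14, 15, 16}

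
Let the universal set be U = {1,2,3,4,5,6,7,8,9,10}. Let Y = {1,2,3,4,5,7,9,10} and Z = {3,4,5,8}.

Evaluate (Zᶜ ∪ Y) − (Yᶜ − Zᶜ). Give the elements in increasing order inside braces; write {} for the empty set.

Zᶜ = {1,2,6,7,9,10}
Zᶜ ∪ Y = {1,2,3,4,5,6,7,9,10}
Yᶜ = {6,8}
Yᶜ − Zᶜ = {8}
(Zᶜ ∪ Y) − (Yᶜ − Zᶜ) = {1,2,3,4,5,6,7,9,10}

{1,2,3,4,5,6,7,9,10}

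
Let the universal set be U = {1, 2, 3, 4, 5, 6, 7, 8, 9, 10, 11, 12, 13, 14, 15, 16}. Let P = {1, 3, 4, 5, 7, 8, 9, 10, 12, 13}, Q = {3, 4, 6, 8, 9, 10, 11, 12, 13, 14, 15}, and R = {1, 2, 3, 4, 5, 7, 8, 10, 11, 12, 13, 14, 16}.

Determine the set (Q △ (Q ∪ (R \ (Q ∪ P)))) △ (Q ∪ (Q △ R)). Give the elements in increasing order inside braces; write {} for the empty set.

Q ∪ P = {1, 3, 4, 5, 6, 7, 8, 9, 10, 11, 12, 13, 14, 15}
R \ (Q ∪ P) = {2, 16}
Q ∪ (R \ (Q ∪ P)) = {2, 3, 4, 6, 8, 9, 10, 11, 12, 13, 14, 15, 16}
Q △ (Q ∪ (R \ (Q ∪ P))) = {2, 16}
Q △ R = {1, 2, 5, 6, 7, 9, 15, 16}
Q ∪ (Q △ R) = {1, 2, 3, 4, 5, 6, 7, 8, 9, 10, 11, 12, 13, 14, 15, 16}
(Q △ (Q ∪ (R \ (Q ∪ P)))) △ (Q ∪ (Q △ R)) = {1, 3, 4, 5, 6, 7, 8, 9, 10, 11, 12, 13, 14, 15}

{1, 3, 4, 5, 6, 7, 8, 9, 10, 11, 12, 13, 14, 15}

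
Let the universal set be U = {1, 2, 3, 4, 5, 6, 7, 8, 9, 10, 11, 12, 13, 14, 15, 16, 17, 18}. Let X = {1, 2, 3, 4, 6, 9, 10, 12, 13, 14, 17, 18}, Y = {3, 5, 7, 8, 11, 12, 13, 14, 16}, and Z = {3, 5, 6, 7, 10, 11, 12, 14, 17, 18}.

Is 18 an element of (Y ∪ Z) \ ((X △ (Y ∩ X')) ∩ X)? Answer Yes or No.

18 ∉ Y and 18 ∈ Z, so 18 ∈ Y ∪ Z
18 ∈ X, so 18 ∉ X'
18 ∉ Y and 18 ∉ X', so 18 ∉ Y ∩ X'
18 ∈ X and 18 ∉ (Y ∩ X'), so 18 ∈ X △ (Y ∩ X')
18 ∈ (X △ (Y ∩ X')) and 18 ∈ X, so 18 ∈ (X △ (Y ∩ X')) ∩ X
18 ∈ (Y ∪ Z) and 18 ∈ ((X △ (Y ∩ X')) ∩ X), so 18 ∉ (Y ∪ Z) \ ((X △ (Y ∩ X')) ∩ X)

No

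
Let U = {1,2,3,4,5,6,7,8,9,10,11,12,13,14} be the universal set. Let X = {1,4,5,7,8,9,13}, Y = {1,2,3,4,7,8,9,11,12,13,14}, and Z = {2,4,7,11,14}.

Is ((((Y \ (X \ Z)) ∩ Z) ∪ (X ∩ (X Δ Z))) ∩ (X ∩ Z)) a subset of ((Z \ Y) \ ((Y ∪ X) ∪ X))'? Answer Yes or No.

Yes

X \ Z = {1,5,8,9,13}
Y \ (X \ Z) = {2,3,4,7,11,12,14}
(Y \ (X \ Z)) ∩ Z = {2,4,7,11,14}
X Δ Z = {1,2,5,8,9,11,13,14}
X ∩ (X Δ Z) = {1,5,8,9,13}
((Y \ (X \ Z)) ∩ Z) ∪ (X ∩ (X Δ Z)) = {1,2,4,5,7,8,9,11,13,14}
X ∩ Z = {4,7}
(((Y \ (X \ Z)) ∩ Z) ∪ (X ∩ (X Δ Z))) ∩ (X ∩ Z) = {4,7}
Z \ Y = {}
Y ∪ X = {1,2,3,4,5,7,8,9,11,12,13,14}
(Y ∪ X) ∪ X = {1,2,3,4,5,7,8,9,11,12,13,14}
(Z \ Y) \ ((Y ∪ X) ∪ X) = {}
((Z \ Y) \ ((Y ∪ X) ∪ X))' = {1,2,3,4,5,6,7,8,9,10,11,12,13,14}
Every element of {4,7} is in {1,2,3,4,5,6,7,8,9,10,11,12,13,14}, so (((Y \ (X \ Z)) ∩ Z) ∪ (X ∩ (X Δ Z))) ∩ (X ∩ Z) ⊆ ((Z \ Y) \ ((Y ∪ X) ∪ X))'.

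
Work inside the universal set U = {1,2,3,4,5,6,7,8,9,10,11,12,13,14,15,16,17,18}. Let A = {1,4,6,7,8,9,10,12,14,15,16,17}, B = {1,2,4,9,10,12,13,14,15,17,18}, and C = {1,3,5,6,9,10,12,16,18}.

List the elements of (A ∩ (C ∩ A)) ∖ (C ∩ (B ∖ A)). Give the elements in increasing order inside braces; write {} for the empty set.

{1,6,9,10,12,16}

C ∩ A = {1,6,9,10,12,16}
A ∩ (C ∩ A) = {1,6,9,10,12,16}
B ∖ A = {2,13,18}
C ∩ (B ∖ A) = {18}
(A ∩ (C ∩ A)) ∖ (C ∩ (B ∖ A)) = {1,6,9,10,12,16}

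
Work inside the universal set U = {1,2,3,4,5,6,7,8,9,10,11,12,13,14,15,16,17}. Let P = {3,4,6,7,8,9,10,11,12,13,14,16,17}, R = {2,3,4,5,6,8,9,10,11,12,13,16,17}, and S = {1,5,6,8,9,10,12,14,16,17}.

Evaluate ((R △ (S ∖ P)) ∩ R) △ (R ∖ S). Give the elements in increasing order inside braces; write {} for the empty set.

{6,8,9,10,12,16,17}

S ∖ P = {1,5}
R △ (S ∖ P) = {1,2,3,4,6,8,9,10,11,12,13,16,17}
(R △ (S ∖ P)) ∩ R = {2,3,4,6,8,9,10,11,12,13,16,17}
R ∖ S = {2,3,4,11,13}
((R △ (S ∖ P)) ∩ R) △ (R ∖ S) = {6,8,9,10,12,16,17}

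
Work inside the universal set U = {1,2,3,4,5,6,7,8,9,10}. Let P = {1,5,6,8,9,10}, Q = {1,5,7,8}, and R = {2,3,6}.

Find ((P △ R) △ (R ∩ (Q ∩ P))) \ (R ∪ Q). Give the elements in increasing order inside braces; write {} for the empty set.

{9,10}

P △ R = {1,2,3,5,8,9,10}
Q ∩ P = {1,5,8}
R ∩ (Q ∩ P) = {}
(P △ R) △ (R ∩ (Q ∩ P)) = {1,2,3,5,8,9,10}
R ∪ Q = {1,2,3,5,6,7,8}
((P △ R) △ (R ∩ (Q ∩ P))) \ (R ∪ Q) = {9,10}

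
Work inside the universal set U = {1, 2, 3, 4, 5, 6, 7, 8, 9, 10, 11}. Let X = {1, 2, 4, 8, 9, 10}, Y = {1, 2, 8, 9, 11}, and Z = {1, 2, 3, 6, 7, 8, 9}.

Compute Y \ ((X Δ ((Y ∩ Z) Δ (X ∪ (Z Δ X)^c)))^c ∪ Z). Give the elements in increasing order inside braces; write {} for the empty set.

{11}

Y ∩ Z = {1, 2, 8, 9}
Z Δ X = {3, 4, 6, 7, 10}
(Z Δ X)^c = {1, 2, 5, 8, 9, 11}
X ∪ (Z Δ X)^c = {1, 2, 4, 5, 8, 9, 10, 11}
(Y ∩ Z) Δ (X ∪ (Z Δ X)^c) = {4, 5, 10, 11}
X Δ ((Y ∩ Z) Δ (X ∪ (Z Δ X)^c)) = {1, 2, 5, 8, 9, 11}
(X Δ ((Y ∩ Z) Δ (X ∪ (Z Δ X)^c)))^c = {3, 4, 6, 7, 10}
(X Δ ((Y ∩ Z) Δ (X ∪ (Z Δ X)^c)))^c ∪ Z = {1, 2, 3, 4, 6, 7, 8, 9, 10}
Y \ ((X Δ ((Y ∩ Z) Δ (X ∪ (Z Δ X)^c)))^c ∪ Z) = {11}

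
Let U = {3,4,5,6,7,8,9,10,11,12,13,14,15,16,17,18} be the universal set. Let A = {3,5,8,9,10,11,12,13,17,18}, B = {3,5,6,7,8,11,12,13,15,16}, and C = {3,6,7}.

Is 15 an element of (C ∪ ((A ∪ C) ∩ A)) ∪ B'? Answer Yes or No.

No

15 ∉ A and 15 ∉ C, so 15 ∉ A ∪ C
15 ∉ (A ∪ C) and 15 ∉ A, so 15 ∉ (A ∪ C) ∩ A
15 ∉ C and 15 ∉ ((A ∪ C) ∩ A), so 15 ∉ C ∪ ((A ∪ C) ∩ A)
15 ∈ B, so 15 ∉ B'
15 ∉ (C ∪ ((A ∪ C) ∩ A)) and 15 ∉ B', so 15 ∉ (C ∪ ((A ∪ C) ∩ A)) ∪ B'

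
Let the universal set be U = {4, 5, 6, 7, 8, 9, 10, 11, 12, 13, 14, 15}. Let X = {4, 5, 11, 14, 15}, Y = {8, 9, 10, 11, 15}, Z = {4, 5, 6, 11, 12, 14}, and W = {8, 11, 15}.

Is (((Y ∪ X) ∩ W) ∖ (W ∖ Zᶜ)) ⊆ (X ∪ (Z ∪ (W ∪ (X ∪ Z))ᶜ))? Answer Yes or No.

Y ∪ X = {4, 5, 8, 9, 10, 11, 14, 15}
(Y ∪ X) ∩ W = {8, 11, 15}
Zᶜ = {7, 8, 9, 10, 13, 15}
W ∖ Zᶜ = {11}
((Y ∪ X) ∩ W) ∖ (W ∖ Zᶜ) = {8, 15}
X ∪ Z = {4, 5, 6, 11, 12, 14, 15}
W ∪ (X ∪ Z) = {4, 5, 6, 8, 11, 12, 14, 15}
(W ∪ (X ∪ Z))ᶜ = {7, 9, 10, 13}
Z ∪ (W ∪ (X ∪ Z))ᶜ = {4, 5, 6, 7, 9, 10, 11, 12, 13, 14}
X ∪ (Z ∪ (W ∪ (X ∪ Z))ᶜ) = {4, 5, 6, 7, 9, 10, 11, 12, 13, 14, 15}
8 ∈ ((Y ∪ X) ∩ W) ∖ (W ∖ Zᶜ) but 8 ∉ X ∪ (Z ∪ (W ∪ (X ∪ Z))ᶜ), so the inclusion fails.

No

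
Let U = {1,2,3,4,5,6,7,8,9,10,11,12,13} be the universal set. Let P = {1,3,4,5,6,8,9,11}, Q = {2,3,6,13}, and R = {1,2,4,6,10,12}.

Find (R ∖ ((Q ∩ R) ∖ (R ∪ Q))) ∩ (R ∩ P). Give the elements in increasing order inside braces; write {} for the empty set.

Q ∩ R = {2,6}
R ∪ Q = {1,2,3,4,6,10,12,13}
(Q ∩ R) ∖ (R ∪ Q) = {}
R ∖ ((Q ∩ R) ∖ (R ∪ Q)) = {1,2,4,6,10,12}
R ∩ P = {1,4,6}
(R ∖ ((Q ∩ R) ∖ (R ∪ Q))) ∩ (R ∩ P) = {1,4,6}

{1,4,6}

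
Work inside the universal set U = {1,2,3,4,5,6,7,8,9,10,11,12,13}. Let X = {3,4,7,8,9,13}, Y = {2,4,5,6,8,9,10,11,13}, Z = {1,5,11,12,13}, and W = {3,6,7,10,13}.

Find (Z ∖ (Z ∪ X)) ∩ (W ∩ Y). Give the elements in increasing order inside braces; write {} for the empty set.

Z ∪ X = {1,3,4,5,7,8,9,11,12,13}
Z ∖ (Z ∪ X) = {}
W ∩ Y = {6,10,13}
(Z ∖ (Z ∪ X)) ∩ (W ∩ Y) = {}

{}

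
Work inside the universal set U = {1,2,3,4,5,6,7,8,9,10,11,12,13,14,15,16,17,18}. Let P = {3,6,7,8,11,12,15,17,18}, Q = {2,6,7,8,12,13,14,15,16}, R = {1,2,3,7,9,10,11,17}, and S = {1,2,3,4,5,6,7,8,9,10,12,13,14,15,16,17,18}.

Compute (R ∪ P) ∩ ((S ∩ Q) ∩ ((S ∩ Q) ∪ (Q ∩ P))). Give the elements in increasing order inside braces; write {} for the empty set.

R ∪ P = {1,2,3,6,7,8,9,10,11,12,15,17,18}
S ∩ Q = {2,6,7,8,12,13,14,15,16}
Q ∩ P = {6,7,8,12,15}
(S ∩ Q) ∪ (Q ∩ P) = {2,6,7,8,12,13,14,15,16}
(S ∩ Q) ∩ ((S ∩ Q) ∪ (Q ∩ P)) = {2,6,7,8,12,13,14,15,16}
(R ∪ P) ∩ ((S ∩ Q) ∩ ((S ∩ Q) ∪ (Q ∩ P))) = {2,6,7,8,12,15}

{2,6,7,8,12,15}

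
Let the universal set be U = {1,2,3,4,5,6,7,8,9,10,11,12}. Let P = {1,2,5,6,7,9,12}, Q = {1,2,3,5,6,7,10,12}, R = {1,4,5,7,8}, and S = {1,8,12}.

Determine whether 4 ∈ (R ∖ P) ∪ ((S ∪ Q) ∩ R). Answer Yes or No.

4 ∈ R and 4 ∉ P, so 4 ∈ R ∖ P
4 ∉ S and 4 ∉ Q, so 4 ∉ S ∪ Q
4 ∉ (S ∪ Q) and 4 ∈ R, so 4 ∉ (S ∪ Q) ∩ R
4 ∈ (R ∖ P) and 4 ∉ ((S ∪ Q) ∩ R), so 4 ∈ (R ∖ P) ∪ ((S ∪ Q) ∩ R)

Yes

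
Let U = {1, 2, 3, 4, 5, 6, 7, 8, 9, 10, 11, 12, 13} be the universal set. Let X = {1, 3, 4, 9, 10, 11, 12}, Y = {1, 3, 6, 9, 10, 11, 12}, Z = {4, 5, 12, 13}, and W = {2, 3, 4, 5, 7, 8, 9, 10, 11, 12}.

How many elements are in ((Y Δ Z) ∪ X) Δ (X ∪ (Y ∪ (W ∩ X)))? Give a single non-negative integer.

2

Y Δ Z = {1, 3, 4, 5, 6, 9, 10, 11, 13}
(Y Δ Z) ∪ X = {1, 3, 4, 5, 6, 9, 10, 11, 12, 13}
W ∩ X = {3, 4, 9, 10, 11, 12}
Y ∪ (W ∩ X) = {1, 3, 4, 6, 9, 10, 11, 12}
X ∪ (Y ∪ (W ∩ X)) = {1, 3, 4, 6, 9, 10, 11, 12}
((Y Δ Z) ∪ X) Δ (X ∪ (Y ∪ (W ∩ X))) = {5, 13}
|((Y Δ Z) ∪ X) Δ (X ∪ (Y ∪ (W ∩ X)))| = 2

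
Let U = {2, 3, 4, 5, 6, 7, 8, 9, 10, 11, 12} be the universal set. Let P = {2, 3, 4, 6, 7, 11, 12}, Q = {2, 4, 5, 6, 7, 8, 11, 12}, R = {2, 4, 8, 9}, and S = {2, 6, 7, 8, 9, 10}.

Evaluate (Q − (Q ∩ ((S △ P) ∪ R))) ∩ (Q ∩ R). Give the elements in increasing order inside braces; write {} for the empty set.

S △ P = {3, 4, 8, 9, 10, 11, 12}
(S △ P) ∪ R = {2, 3, 4, 8, 9, 10, 11, 12}
Q ∩ ((S △ P) ∪ R) = {2, 4, 8, 11, 12}
Q − (Q ∩ ((S △ P) ∪ R)) = {5, 6, 7}
Q ∩ R = {2, 4, 8}
(Q − (Q ∩ ((S △ P) ∪ R))) ∩ (Q ∩ R) = {}

{}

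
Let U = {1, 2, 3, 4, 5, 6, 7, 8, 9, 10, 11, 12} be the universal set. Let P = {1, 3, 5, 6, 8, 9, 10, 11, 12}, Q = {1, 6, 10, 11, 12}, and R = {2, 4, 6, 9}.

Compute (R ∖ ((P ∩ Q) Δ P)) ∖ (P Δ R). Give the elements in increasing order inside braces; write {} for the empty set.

P ∩ Q = {1, 6, 10, 11, 12}
(P ∩ Q) Δ P = {3, 5, 8, 9}
R ∖ ((P ∩ Q) Δ P) = {2, 4, 6}
P Δ R = {1, 2, 3, 4, 5, 8, 10, 11, 12}
(R ∖ ((P ∩ Q) Δ P)) ∖ (P Δ R) = {6}

{6}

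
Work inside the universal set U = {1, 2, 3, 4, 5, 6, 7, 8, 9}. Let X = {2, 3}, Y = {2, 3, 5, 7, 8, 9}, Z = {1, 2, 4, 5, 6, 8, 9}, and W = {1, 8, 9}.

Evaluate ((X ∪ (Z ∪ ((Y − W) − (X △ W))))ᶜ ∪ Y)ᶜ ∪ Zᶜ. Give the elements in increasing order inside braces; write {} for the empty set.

Y − W = {2, 3, 5, 7}
X △ W = {1, 2, 3, 8, 9}
(Y − W) − (X △ W) = {5, 7}
Z ∪ ((Y − W) − (X △ W)) = {1, 2, 4, 5, 6, 7, 8, 9}
X ∪ (Z ∪ ((Y − W) − (X △ W))) = {1, 2, 3, 4, 5, 6, 7, 8, 9}
(X ∪ (Z ∪ ((Y − W) − (X △ W))))ᶜ = {}
(X ∪ (Z ∪ ((Y − W) − (X △ W))))ᶜ ∪ Y = {2, 3, 5, 7, 8, 9}
((X ∪ (Z ∪ ((Y − W) − (X △ W))))ᶜ ∪ Y)ᶜ = {1, 4, 6}
Zᶜ = {3, 7}
((X ∪ (Z ∪ ((Y − W) − (X △ W))))ᶜ ∪ Y)ᶜ ∪ Zᶜ = {1, 3, 4, 6, 7}

{1, 3, 4, 6, 7}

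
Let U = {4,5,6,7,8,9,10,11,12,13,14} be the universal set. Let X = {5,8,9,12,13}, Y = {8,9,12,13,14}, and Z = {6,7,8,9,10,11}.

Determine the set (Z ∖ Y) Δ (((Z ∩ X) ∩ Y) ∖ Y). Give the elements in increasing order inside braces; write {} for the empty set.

{6,7,10,11}

Z ∖ Y = {6,7,10,11}
Z ∩ X = {8,9}
(Z ∩ X) ∩ Y = {8,9}
((Z ∩ X) ∩ Y) ∖ Y = {}
(Z ∖ Y) Δ (((Z ∩ X) ∩ Y) ∖ Y) = {6,7,10,11}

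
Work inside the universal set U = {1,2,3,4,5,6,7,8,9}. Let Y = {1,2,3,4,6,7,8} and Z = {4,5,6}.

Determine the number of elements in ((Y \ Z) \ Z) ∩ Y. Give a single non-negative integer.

5

Y \ Z = {1,2,3,7,8}
(Y \ Z) \ Z = {1,2,3,7,8}
((Y \ Z) \ Z) ∩ Y = {1,2,3,7,8}
|((Y \ Z) \ Z) ∩ Y| = 5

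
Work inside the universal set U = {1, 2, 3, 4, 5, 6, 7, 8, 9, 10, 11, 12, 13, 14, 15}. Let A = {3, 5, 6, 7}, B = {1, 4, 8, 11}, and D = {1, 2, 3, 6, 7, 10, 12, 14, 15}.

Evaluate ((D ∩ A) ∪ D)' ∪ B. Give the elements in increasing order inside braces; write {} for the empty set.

D ∩ A = {3, 6, 7}
(D ∩ A) ∪ D = {1, 2, 3, 6, 7, 10, 12, 14, 15}
((D ∩ A) ∪ D)' = {4, 5, 8, 9, 11, 13}
((D ∩ A) ∪ D)' ∪ B = {1, 4, 5, 8, 9, 11, 13}

{1, 4, 5, 8, 9, 11, 13}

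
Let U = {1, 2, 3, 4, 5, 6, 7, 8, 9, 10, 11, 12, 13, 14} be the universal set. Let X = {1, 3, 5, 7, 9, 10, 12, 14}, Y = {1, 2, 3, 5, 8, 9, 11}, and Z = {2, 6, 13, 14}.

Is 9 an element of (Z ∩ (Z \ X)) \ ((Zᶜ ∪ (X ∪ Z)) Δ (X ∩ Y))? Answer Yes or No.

No

9 ∉ Z and 9 ∈ X, so 9 ∉ Z \ X
9 ∉ Z and 9 ∉ (Z \ X), so 9 ∉ Z ∩ (Z \ X)
9 ∉ Z, so 9 ∈ Zᶜ
9 ∈ X and 9 ∉ Z, so 9 ∈ X ∪ Z
9 ∈ Zᶜ and 9 ∈ (X ∪ Z), so 9 ∈ Zᶜ ∪ (X ∪ Z)
9 ∈ X and 9 ∈ Y, so 9 ∈ X ∩ Y
9 ∈ (Zᶜ ∪ (X ∪ Z)) and 9 ∈ (X ∩ Y), so 9 ∉ (Zᶜ ∪ (X ∪ Z)) Δ (X ∩ Y)
9 ∉ (Z ∩ (Z \ X)) and 9 ∉ ((Zᶜ ∪ (X ∪ Z)) Δ (X ∩ Y)), so 9 ∉ (Z ∩ (Z \ X)) \ ((Zᶜ ∪ (X ∪ Z)) Δ (X ∩ Y))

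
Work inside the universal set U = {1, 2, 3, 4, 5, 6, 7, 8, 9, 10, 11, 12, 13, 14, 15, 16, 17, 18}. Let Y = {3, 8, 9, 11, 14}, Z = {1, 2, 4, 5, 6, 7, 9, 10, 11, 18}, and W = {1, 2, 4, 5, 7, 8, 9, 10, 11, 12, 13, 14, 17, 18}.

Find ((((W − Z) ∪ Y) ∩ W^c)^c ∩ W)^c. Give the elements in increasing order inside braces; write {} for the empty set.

W − Z = {8, 12, 13, 14, 17}
(W − Z) ∪ Y = {3, 8, 9, 11, 12, 13, 14, 17}
W^c = {3, 6, 15, 16}
((W − Z) ∪ Y) ∩ W^c = {3}
(((W − Z) ∪ Y) ∩ W^c)^c = {1, 2, 4, 5, 6, 7, 8, 9, 10, 11, 12, 13, 14, 15, 16, 17, 18}
(((W − Z) ∪ Y) ∩ W^c)^c ∩ W = {1, 2, 4, 5, 7, 8, 9, 10, 11, 12, 13, 14, 17, 18}
((((W − Z) ∪ Y) ∩ W^c)^c ∩ W)^c = {3, 6, 15, 16}

{3, 6, 15, 16}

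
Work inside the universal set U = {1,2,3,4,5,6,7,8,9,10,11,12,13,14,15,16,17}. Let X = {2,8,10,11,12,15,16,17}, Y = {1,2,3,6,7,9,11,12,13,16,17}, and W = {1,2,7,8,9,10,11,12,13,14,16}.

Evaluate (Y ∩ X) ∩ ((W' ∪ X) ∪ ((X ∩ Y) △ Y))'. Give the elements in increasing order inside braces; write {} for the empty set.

Y ∩ X = {2,11,12,16,17}
W' = {3,4,5,6,15,17}
W' ∪ X = {2,3,4,5,6,8,10,11,12,15,16,17}
X ∩ Y = {2,11,12,16,17}
(X ∩ Y) △ Y = {1,3,6,7,9,13}
(W' ∪ X) ∪ ((X ∩ Y) △ Y) = {1,2,3,4,5,6,7,8,9,10,11,12,13,15,16,17}
((W' ∪ X) ∪ ((X ∩ Y) △ Y))' = {14}
(Y ∩ X) ∩ ((W' ∪ X) ∪ ((X ∩ Y) △ Y))' = {}

{}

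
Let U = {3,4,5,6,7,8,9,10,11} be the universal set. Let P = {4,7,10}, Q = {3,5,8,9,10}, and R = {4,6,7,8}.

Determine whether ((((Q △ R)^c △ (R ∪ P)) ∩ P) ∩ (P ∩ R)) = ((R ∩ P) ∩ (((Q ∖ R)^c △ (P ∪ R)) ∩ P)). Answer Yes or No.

Q △ R = {3,4,5,6,7,9,10}
(Q △ R)^c = {8,11}
R ∪ P = {4,6,7,8,10}
(Q △ R)^c △ (R ∪ P) = {4,6,7,10,11}
((Q △ R)^c △ (R ∪ P)) ∩ P = {4,7,10}
P ∩ R = {4,7}
(((Q △ R)^c △ (R ∪ P)) ∩ P) ∩ (P ∩ R) = {4,7}
R ∩ P = {4,7}
Q ∖ R = {3,5,9,10}
(Q ∖ R)^c = {4,6,7,8,11}
P ∪ R = {4,6,7,8,10}
(Q ∖ R)^c △ (P ∪ R) = {10,11}
((Q ∖ R)^c △ (P ∪ R)) ∩ P = {10}
(R ∩ P) ∩ (((Q ∖ R)^c △ (P ∪ R)) ∩ P) = {}
4 ∈ (((Q △ R)^c △ (R ∪ P)) ∩ P) ∩ (P ∩ R) but 4 ∉ (R ∩ P) ∩ (((Q ∖ R)^c △ (P ∪ R)) ∩ P), so they differ.

No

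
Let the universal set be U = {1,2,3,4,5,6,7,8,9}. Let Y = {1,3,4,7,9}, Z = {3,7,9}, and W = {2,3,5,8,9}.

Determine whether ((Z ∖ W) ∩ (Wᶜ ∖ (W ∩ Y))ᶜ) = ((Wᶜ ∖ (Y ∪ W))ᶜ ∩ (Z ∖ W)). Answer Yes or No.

No

Z ∖ W = {7}
Wᶜ = {1,4,6,7}
W ∩ Y = {3,9}
Wᶜ ∖ (W ∩ Y) = {1,4,6,7}
(Wᶜ ∖ (W ∩ Y))ᶜ = {2,3,5,8,9}
(Z ∖ W) ∩ (Wᶜ ∖ (W ∩ Y))ᶜ = {}
Y ∪ W = {1,2,3,4,5,7,8,9}
Wᶜ ∖ (Y ∪ W) = {6}
(Wᶜ ∖ (Y ∪ W))ᶜ = {1,2,3,4,5,7,8,9}
(Wᶜ ∖ (Y ∪ W))ᶜ ∩ (Z ∖ W) = {7}
7 ∈ (Wᶜ ∖ (Y ∪ W))ᶜ ∩ (Z ∖ W) but 7 ∉ (Z ∖ W) ∩ (Wᶜ ∖ (W ∩ Y))ᶜ, so they differ.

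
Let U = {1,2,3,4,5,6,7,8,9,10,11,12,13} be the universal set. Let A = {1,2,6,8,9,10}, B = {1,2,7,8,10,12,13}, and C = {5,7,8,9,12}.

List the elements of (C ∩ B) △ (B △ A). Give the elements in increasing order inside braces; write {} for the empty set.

{6,8,9,13}

C ∩ B = {7,8,12}
B △ A = {6,7,9,12,13}
(C ∩ B) △ (B △ A) = {6,8,9,13}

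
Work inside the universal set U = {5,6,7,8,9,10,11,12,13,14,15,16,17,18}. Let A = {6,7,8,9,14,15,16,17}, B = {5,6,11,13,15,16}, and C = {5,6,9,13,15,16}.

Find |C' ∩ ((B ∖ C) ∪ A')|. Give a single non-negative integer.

C' = {7,8,10,11,12,14,17,18}
B ∖ C = {11}
A' = {5,10,11,12,13,18}
(B ∖ C) ∪ A' = {5,10,11,12,13,18}
C' ∩ ((B ∖ C) ∪ A') = {10,11,12,18}
|C' ∩ ((B ∖ C) ∪ A')| = 4

4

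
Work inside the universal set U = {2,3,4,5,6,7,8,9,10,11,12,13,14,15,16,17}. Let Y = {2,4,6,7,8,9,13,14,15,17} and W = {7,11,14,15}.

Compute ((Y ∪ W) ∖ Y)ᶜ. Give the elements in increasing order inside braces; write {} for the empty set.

{2,3,4,5,6,7,8,9,10,12,13,14,15,16,17}

Y ∪ W = {2,4,6,7,8,9,11,13,14,15,17}
(Y ∪ W) ∖ Y = {11}
((Y ∪ W) ∖ Y)ᶜ = {2,3,4,5,6,7,8,9,10,12,13,14,15,16,17}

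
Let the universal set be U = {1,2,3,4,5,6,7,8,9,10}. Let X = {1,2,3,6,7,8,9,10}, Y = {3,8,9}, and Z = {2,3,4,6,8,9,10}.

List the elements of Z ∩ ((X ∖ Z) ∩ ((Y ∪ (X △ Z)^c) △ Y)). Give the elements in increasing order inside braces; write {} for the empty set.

{}

X ∖ Z = {1,7}
X △ Z = {1,4,7}
(X △ Z)^c = {2,3,5,6,8,9,10}
Y ∪ (X △ Z)^c = {2,3,5,6,8,9,10}
(Y ∪ (X △ Z)^c) △ Y = {2,5,6,10}
(X ∖ Z) ∩ ((Y ∪ (X △ Z)^c) △ Y) = {}
Z ∩ ((X ∖ Z) ∩ ((Y ∪ (X △ Z)^c) △ Y)) = {}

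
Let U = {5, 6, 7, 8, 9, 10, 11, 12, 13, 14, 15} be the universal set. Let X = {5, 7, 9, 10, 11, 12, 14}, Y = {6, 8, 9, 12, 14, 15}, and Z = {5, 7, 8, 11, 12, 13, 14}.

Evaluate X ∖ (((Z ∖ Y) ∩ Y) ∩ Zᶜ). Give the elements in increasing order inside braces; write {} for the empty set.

Z ∖ Y = {5, 7, 11, 13}
(Z ∖ Y) ∩ Y = {}
Zᶜ = {6, 9, 10, 15}
((Z ∖ Y) ∩ Y) ∩ Zᶜ = {}
X ∖ (((Z ∖ Y) ∩ Y) ∩ Zᶜ) = {5, 7, 9, 10, 11, 12, 14}

{5, 7, 9, 10, 11, 12, 14}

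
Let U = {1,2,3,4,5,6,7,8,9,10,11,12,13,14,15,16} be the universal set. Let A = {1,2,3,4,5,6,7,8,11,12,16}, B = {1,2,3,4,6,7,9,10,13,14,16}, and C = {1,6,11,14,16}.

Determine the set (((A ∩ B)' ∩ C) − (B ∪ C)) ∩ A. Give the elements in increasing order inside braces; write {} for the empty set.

{}

A ∩ B = {1,2,3,4,6,7,16}
(A ∩ B)' = {5,8,9,10,11,12,13,14,15}
(A ∩ B)' ∩ C = {11,14}
B ∪ C = {1,2,3,4,6,7,9,10,11,13,14,16}
((A ∩ B)' ∩ C) − (B ∪ C) = {}
(((A ∩ B)' ∩ C) − (B ∪ C)) ∩ A = {}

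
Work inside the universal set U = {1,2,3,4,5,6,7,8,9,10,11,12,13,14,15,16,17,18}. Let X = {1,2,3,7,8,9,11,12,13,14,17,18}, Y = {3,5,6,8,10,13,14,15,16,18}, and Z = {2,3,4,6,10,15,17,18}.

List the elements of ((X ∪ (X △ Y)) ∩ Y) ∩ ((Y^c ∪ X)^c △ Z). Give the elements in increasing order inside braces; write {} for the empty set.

{3,5,16,18}

X △ Y = {1,2,5,6,7,9,10,11,12,15,16,17}
X ∪ (X △ Y) = {1,2,3,5,6,7,8,9,10,11,12,13,14,15,16,17,18}
(X ∪ (X △ Y)) ∩ Y = {3,5,6,8,10,13,14,15,16,18}
Y^c = {1,2,4,7,9,11,12,17}
Y^c ∪ X = {1,2,3,4,7,8,9,11,12,13,14,17,18}
(Y^c ∪ X)^c = {5,6,10,15,16}
(Y^c ∪ X)^c △ Z = {2,3,4,5,16,17,18}
((X ∪ (X △ Y)) ∩ Y) ∩ ((Y^c ∪ X)^c △ Z) = {3,5,16,18}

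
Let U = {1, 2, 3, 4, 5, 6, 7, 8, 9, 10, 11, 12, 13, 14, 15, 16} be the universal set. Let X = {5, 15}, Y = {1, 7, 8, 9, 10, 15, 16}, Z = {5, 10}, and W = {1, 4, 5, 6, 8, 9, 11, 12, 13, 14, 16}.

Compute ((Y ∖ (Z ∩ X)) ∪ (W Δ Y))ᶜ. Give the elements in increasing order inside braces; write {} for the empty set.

Z ∩ X = {5}
Y ∖ (Z ∩ X) = {1, 7, 8, 9, 10, 15, 16}
W Δ Y = {4, 5, 6, 7, 10, 11, 12, 13, 14, 15}
(Y ∖ (Z ∩ X)) ∪ (W Δ Y) = {1, 4, 5, 6, 7, 8, 9, 10, 11, 12, 13, 14, 15, 16}
((Y ∖ (Z ∩ X)) ∪ (W Δ Y))ᶜ = {2, 3}

{2, 3}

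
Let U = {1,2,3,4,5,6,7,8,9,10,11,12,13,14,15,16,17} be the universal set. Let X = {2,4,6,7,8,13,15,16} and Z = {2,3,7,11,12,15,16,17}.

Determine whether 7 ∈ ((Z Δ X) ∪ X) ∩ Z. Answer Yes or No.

Yes

7 ∈ Z and 7 ∈ X, so 7 ∉ Z Δ X
7 ∉ (Z Δ X) and 7 ∈ X, so 7 ∈ (Z Δ X) ∪ X
7 ∈ ((Z Δ X) ∪ X) and 7 ∈ Z, so 7 ∈ ((Z Δ X) ∪ X) ∩ Z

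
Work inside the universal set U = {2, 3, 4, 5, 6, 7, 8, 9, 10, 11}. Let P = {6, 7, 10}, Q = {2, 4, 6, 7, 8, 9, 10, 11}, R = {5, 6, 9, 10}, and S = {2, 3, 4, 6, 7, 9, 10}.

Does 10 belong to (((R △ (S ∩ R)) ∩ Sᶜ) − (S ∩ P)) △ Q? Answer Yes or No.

10 ∈ S and 10 ∈ R, so 10 ∈ S ∩ R
10 ∈ R and 10 ∈ (S ∩ R), so 10 ∉ R △ (S ∩ R)
10 ∈ S, so 10 ∉ Sᶜ
10 ∉ (R △ (S ∩ R)) and 10 ∉ Sᶜ, so 10 ∉ (R △ (S ∩ R)) ∩ Sᶜ
10 ∈ S and 10 ∈ P, so 10 ∈ S ∩ P
10 ∉ ((R △ (S ∩ R)) ∩ Sᶜ) and 10 ∈ (S ∩ P), so 10 ∉ ((R △ (S ∩ R)) ∩ Sᶜ) − (S ∩ P)
10 ∉ (((R △ (S ∩ R)) ∩ Sᶜ) − (S ∩ P)) and 10 ∈ Q, so 10 ∈ (((R △ (S ∩ R)) ∩ Sᶜ) − (S ∩ P)) △ Q

Yes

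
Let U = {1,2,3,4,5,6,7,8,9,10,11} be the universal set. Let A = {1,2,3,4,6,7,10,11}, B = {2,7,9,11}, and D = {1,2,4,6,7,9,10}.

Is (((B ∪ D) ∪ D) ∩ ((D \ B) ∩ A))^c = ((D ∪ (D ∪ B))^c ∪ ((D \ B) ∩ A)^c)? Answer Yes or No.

Yes

B ∪ D = {1,2,4,6,7,9,10,11}
(B ∪ D) ∪ D = {1,2,4,6,7,9,10,11}
D \ B = {1,4,6,10}
(D \ B) ∩ A = {1,4,6,10}
((B ∪ D) ∪ D) ∩ ((D \ B) ∩ A) = {1,4,6,10}
(((B ∪ D) ∪ D) ∩ ((D \ B) ∩ A))^c = {2,3,5,7,8,9,11}
D ∪ B = {1,2,4,6,7,9,10,11}
D ∪ (D ∪ B) = {1,2,4,6,7,9,10,11}
(D ∪ (D ∪ B))^c = {3,5,8}
((D \ B) ∩ A)^c = {2,3,5,7,8,9,11}
(D ∪ (D ∪ B))^c ∪ ((D \ B) ∩ A)^c = {2,3,5,7,8,9,11}
Both equal {2,3,5,7,8,9,11}, so (((B ∪ D) ∪ D) ∩ ((D \ B) ∩ A))^c = (D ∪ (D ∪ B))^c ∪ ((D \ B) ∩ A)^c.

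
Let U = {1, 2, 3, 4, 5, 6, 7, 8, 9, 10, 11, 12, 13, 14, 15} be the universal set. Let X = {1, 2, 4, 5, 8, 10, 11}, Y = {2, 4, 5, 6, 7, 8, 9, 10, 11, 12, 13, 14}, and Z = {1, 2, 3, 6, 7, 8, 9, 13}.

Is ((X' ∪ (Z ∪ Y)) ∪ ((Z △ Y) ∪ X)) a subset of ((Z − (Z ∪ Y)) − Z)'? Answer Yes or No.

Yes

X' = {3, 6, 7, 9, 12, 13, 14, 15}
Z ∪ Y = {1, 2, 3, 4, 5, 6, 7, 8, 9, 10, 11, 12, 13, 14}
X' ∪ (Z ∪ Y) = {1, 2, 3, 4, 5, 6, 7, 8, 9, 10, 11, 12, 13, 14, 15}
Z △ Y = {1, 3, 4, 5, 10, 11, 12, 14}
(Z △ Y) ∪ X = {1, 2, 3, 4, 5, 8, 10, 11, 12, 14}
(X' ∪ (Z ∪ Y)) ∪ ((Z △ Y) ∪ X) = {1, 2, 3, 4, 5, 6, 7, 8, 9, 10, 11, 12, 13, 14, 15}
Z − (Z ∪ Y) = {}
(Z − (Z ∪ Y)) − Z = {}
((Z − (Z ∪ Y)) − Z)' = {1, 2, 3, 4, 5, 6, 7, 8, 9, 10, 11, 12, 13, 14, 15}
Every element of {1, 2, 3, 4, 5, 6, 7, 8, 9, 10, 11, 12, 13, 14, 15} is in {1, 2, 3, 4, 5, 6, 7, 8, 9, 10, 11, 12, 13, 14, 15}, so (X' ∪ (Z ∪ Y)) ∪ ((Z △ Y) ∪ X) ⊆ ((Z − (Z ∪ Y)) − Z)'.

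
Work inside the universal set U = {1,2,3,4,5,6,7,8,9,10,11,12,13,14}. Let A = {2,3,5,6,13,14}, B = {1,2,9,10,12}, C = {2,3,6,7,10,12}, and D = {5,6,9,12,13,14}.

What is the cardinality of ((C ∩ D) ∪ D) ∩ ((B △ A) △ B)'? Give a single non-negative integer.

2

C ∩ D = {6,12}
(C ∩ D) ∪ D = {5,6,9,12,13,14}
B △ A = {1,3,5,6,9,10,12,13,14}
(B △ A) △ B = {2,3,5,6,13,14}
((B △ A) △ B)' = {1,4,7,8,9,10,11,12}
((C ∩ D) ∪ D) ∩ ((B △ A) △ B)' = {9,12}
|((C ∩ D) ∪ D) ∩ ((B △ A) △ B)'| = 2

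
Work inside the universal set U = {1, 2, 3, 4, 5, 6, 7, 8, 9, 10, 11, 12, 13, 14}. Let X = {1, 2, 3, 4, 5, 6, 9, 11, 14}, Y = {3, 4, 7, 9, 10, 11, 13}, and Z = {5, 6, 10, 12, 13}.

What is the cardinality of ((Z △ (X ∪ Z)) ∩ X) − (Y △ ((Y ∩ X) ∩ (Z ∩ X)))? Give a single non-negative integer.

3

X ∪ Z = {1, 2, 3, 4, 5, 6, 9, 10, 11, 12, 13, 14}
Z △ (X ∪ Z) = {1, 2, 3, 4, 9, 11, 14}
(Z △ (X ∪ Z)) ∩ X = {1, 2, 3, 4, 9, 11, 14}
Y ∩ X = {3, 4, 9, 11}
Z ∩ X = {5, 6}
(Y ∩ X) ∩ (Z ∩ X) = {}
Y △ ((Y ∩ X) ∩ (Z ∩ X)) = {3, 4, 7, 9, 10, 11, 13}
((Z △ (X ∪ Z)) ∩ X) − (Y △ ((Y ∩ X) ∩ (Z ∩ X))) = {1, 2, 14}
|((Z △ (X ∪ Z)) ∩ X) − (Y △ ((Y ∩ X) ∩ (Z ∩ X)))| = 3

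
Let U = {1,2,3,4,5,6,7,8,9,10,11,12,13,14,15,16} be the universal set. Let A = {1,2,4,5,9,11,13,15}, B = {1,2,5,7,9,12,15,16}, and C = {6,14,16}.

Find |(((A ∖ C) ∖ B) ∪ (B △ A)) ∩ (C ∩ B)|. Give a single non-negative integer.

A ∖ C = {1,2,4,5,9,11,13,15}
(A ∖ C) ∖ B = {4,11,13}
B △ A = {4,7,11,12,13,16}
((A ∖ C) ∖ B) ∪ (B △ A) = {4,7,11,12,13,16}
C ∩ B = {16}
(((A ∖ C) ∖ B) ∪ (B △ A)) ∩ (C ∩ B) = {16}
|(((A ∖ C) ∖ B) ∪ (B △ A)) ∩ (C ∩ B)| = 1

1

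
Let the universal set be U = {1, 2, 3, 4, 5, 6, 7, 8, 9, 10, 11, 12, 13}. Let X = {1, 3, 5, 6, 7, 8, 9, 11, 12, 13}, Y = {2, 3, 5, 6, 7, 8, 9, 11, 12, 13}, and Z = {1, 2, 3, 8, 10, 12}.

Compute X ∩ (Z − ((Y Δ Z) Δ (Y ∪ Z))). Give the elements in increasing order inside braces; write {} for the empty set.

Y Δ Z = {1, 5, 6, 7, 9, 10, 11, 13}
Y ∪ Z = {1, 2, 3, 5, 6, 7, 8, 9, 10, 11, 12, 13}
(Y Δ Z) Δ (Y ∪ Z) = {2, 3, 8, 12}
Z − ((Y Δ Z) Δ (Y ∪ Z)) = {1, 10}
X ∩ (Z − ((Y Δ Z) Δ (Y ∪ Z))) = {1}

{1}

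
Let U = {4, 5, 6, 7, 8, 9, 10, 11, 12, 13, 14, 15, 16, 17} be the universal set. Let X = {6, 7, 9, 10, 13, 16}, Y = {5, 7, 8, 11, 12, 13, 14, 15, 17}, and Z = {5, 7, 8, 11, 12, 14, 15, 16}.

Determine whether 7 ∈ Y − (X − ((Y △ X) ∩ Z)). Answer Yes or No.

7 ∈ Y and 7 ∈ X, so 7 ∉ Y △ X
7 ∉ (Y △ X) and 7 ∈ Z, so 7 ∉ (Y △ X) ∩ Z
7 ∈ X and 7 ∉ ((Y △ X) ∩ Z), so 7 ∈ X − ((Y △ X) ∩ Z)
7 ∈ Y and 7 ∈ (X − ((Y △ X) ∩ Z)), so 7 ∉ Y − (X − ((Y △ X) ∩ Z))

No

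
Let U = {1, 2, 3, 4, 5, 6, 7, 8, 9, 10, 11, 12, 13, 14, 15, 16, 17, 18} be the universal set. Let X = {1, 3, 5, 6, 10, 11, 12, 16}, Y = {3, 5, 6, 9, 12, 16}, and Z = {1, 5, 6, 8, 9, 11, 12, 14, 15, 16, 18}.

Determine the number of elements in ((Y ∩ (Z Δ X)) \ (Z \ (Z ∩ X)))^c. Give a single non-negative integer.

17

Z Δ X = {3, 8, 9, 10, 14, 15, 18}
Y ∩ (Z Δ X) = {3, 9}
Z ∩ X = {1, 5, 6, 11, 12, 16}
Z \ (Z ∩ X) = {8, 9, 14, 15, 18}
(Y ∩ (Z Δ X)) \ (Z \ (Z ∩ X)) = {3}
((Y ∩ (Z Δ X)) \ (Z \ (Z ∩ X)))^c = {1, 2, 4, 5, 6, 7, 8, 9, 10, 11, 12, 13, 14, 15, 16, 17, 18}
|((Y ∩ (Z Δ X)) \ (Z \ (Z ∩ X)))^c| = 17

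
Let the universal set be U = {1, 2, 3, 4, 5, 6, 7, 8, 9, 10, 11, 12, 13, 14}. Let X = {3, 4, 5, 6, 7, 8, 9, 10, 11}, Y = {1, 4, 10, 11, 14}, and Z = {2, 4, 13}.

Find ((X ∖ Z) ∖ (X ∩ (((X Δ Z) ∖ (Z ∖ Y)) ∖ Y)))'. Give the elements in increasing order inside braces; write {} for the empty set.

{1, 2, 3, 4, 5, 6, 7, 8, 9, 12, 13, 14}

X ∖ Z = {3, 5, 6, 7, 8, 9, 10, 11}
X Δ Z = {2, 3, 5, 6, 7, 8, 9, 10, 11, 13}
Z ∖ Y = {2, 13}
(X Δ Z) ∖ (Z ∖ Y) = {3, 5, 6, 7, 8, 9, 10, 11}
((X Δ Z) ∖ (Z ∖ Y)) ∖ Y = {3, 5, 6, 7, 8, 9}
X ∩ (((X Δ Z) ∖ (Z ∖ Y)) ∖ Y) = {3, 5, 6, 7, 8, 9}
(X ∖ Z) ∖ (X ∩ (((X Δ Z) ∖ (Z ∖ Y)) ∖ Y)) = {10, 11}
((X ∖ Z) ∖ (X ∩ (((X Δ Z) ∖ (Z ∖ Y)) ∖ Y)))' = {1, 2, 3, 4, 5, 6, 7, 8, 9, 12, 13, 14}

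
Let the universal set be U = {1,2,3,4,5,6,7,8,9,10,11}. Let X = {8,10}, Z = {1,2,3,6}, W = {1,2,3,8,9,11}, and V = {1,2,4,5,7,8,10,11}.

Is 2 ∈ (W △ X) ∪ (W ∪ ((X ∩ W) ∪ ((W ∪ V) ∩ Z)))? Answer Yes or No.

2 ∈ W and 2 ∉ X, so 2 ∈ W △ X
2 ∉ X and 2 ∈ W, so 2 ∉ X ∩ W
2 ∈ W and 2 ∈ V, so 2 ∈ W ∪ V
2 ∈ (W ∪ V) and 2 ∈ Z, so 2 ∈ (W ∪ V) ∩ Z
2 ∉ (X ∩ W) and 2 ∈ ((W ∪ V) ∩ Z), so 2 ∈ (X ∩ W) ∪ ((W ∪ V) ∩ Z)
2 ∈ W and 2 ∈ ((X ∩ W) ∪ ((W ∪ V) ∩ Z)), so 2 ∈ W ∪ ((X ∩ W) ∪ ((W ∪ V) ∩ Z))
2 ∈ (W △ X) and 2 ∈ (W ∪ ((X ∩ W) ∪ ((W ∪ V) ∩ Z))), so 2 ∈ (W △ X) ∪ (W ∪ ((X ∩ W) ∪ ((W ∪ V) ∩ Z)))

Yes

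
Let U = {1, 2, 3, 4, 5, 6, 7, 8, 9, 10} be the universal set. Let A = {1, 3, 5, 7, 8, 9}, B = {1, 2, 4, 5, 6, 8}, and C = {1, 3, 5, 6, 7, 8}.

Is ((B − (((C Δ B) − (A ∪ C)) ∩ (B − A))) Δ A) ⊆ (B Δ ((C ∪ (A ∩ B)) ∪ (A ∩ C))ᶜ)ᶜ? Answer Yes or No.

C Δ B = {2, 3, 4, 7}
A ∪ C = {1, 3, 5, 6, 7, 8, 9}
(C Δ B) − (A ∪ C) = {2, 4}
B − A = {2, 4, 6}
((C Δ B) − (A ∪ C)) ∩ (B − A) = {2, 4}
B − (((C Δ B) − (A ∪ C)) ∩ (B − A)) = {1, 5, 6, 8}
(B − (((C Δ B) − (A ∪ C)) ∩ (B − A))) Δ A = {3, 6, 7, 9}
A ∩ B = {1, 5, 8}
C ∪ (A ∩ B) = {1, 3, 5, 6, 7, 8}
A ∩ C = {1, 3, 5, 7, 8}
(C ∪ (A ∩ B)) ∪ (A ∩ C) = {1, 3, 5, 6, 7, 8}
((C ∪ (A ∩ B)) ∪ (A ∩ C))ᶜ = {2, 4, 9, 10}
B Δ ((C ∪ (A ∩ B)) ∪ (A ∩ C))ᶜ = {1, 5, 6, 8, 9, 10}
(B Δ ((C ∪ (A ∩ B)) ∪ (A ∩ C))ᶜ)ᶜ = {2, 3, 4, 7}
6 ∈ (B − (((C Δ B) − (A ∪ C)) ∩ (B − A))) Δ A but 6 ∉ (B Δ ((C ∪ (A ∩ B)) ∪ (A ∩ C))ᶜ)ᶜ, so the inclusion fails.

No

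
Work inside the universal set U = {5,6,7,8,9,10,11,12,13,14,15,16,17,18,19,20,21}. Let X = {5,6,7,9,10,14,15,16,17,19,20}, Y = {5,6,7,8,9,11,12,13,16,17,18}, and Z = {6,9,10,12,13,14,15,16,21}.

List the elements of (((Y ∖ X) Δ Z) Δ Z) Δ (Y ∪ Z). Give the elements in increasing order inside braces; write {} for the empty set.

{5,6,7,9,10,14,15,16,17,21}

Y ∖ X = {8,11,12,13,18}
(Y ∖ X) Δ Z = {6,8,9,10,11,14,15,16,18,21}
((Y ∖ X) Δ Z) Δ Z = {8,11,12,13,18}
Y ∪ Z = {5,6,7,8,9,10,11,12,13,14,15,16,17,18,21}
(((Y ∖ X) Δ Z) Δ Z) Δ (Y ∪ Z) = {5,6,7,9,10,14,15,16,17,21}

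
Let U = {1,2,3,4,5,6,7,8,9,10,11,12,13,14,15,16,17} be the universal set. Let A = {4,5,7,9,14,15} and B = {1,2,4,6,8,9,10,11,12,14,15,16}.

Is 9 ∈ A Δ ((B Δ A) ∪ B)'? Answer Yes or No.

9 ∈ B and 9 ∈ A, so 9 ∉ B Δ A
9 ∉ (B Δ A) and 9 ∈ B, so 9 ∈ (B Δ A) ∪ B
9 ∉ ((B Δ A) ∪ B)' since 9 ∈ ((B Δ A) ∪ B)
9 ∈ A and 9 ∉ ((B Δ A) ∪ B)', so 9 ∈ A Δ ((B Δ A) ∪ B)'

Yes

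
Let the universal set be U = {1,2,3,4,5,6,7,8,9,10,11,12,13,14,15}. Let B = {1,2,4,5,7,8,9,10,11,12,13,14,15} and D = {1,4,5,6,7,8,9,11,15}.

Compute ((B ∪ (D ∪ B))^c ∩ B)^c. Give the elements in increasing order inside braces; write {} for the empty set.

{1,2,3,4,5,6,7,8,9,10,11,12,13,14,15}

D ∪ B = {1,2,4,5,6,7,8,9,10,11,12,13,14,15}
B ∪ (D ∪ B) = {1,2,4,5,6,7,8,9,10,11,12,13,14,15}
(B ∪ (D ∪ B))^c = {3}
(B ∪ (D ∪ B))^c ∩ B = {}
((B ∪ (D ∪ B))^c ∩ B)^c = {1,2,3,4,5,6,7,8,9,10,11,12,13,14,15}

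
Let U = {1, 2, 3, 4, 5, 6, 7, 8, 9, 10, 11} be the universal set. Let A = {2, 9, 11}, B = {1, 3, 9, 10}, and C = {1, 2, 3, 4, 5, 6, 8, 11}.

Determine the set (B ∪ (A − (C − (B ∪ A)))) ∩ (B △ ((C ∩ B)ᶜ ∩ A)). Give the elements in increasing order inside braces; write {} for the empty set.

{1, 2, 3, 10, 11}

B ∪ A = {1, 2, 3, 9, 10, 11}
C − (B ∪ A) = {4, 5, 6, 8}
A − (C − (B ∪ A)) = {2, 9, 11}
B ∪ (A − (C − (B ∪ A))) = {1, 2, 3, 9, 10, 11}
C ∩ B = {1, 3}
(C ∩ B)ᶜ = {2, 4, 5, 6, 7, 8, 9, 10, 11}
(C ∩ B)ᶜ ∩ A = {2, 9, 11}
B △ ((C ∩ B)ᶜ ∩ A) = {1, 2, 3, 10, 11}
(B ∪ (A − (C − (B ∪ A)))) ∩ (B △ ((C ∩ B)ᶜ ∩ A)) = {1, 2, 3, 10, 11}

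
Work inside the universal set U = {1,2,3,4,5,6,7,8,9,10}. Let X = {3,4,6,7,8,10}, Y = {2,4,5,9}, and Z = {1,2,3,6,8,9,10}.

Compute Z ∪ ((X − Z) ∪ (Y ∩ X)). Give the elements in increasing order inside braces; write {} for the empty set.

X − Z = {4,7}
Y ∩ X = {4}
(X − Z) ∪ (Y ∩ X) = {4,7}
Z ∪ ((X − Z) ∪ (Y ∩ X)) = {1,2,3,4,6,7,8,9,10}

{1,2,3,4,6,7,8,9,10}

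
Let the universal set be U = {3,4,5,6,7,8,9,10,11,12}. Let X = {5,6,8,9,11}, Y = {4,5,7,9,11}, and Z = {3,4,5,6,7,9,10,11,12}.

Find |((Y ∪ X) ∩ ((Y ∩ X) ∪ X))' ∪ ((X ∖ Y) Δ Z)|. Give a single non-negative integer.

Y ∪ X = {4,5,6,7,8,9,11}
Y ∩ X = {5,9,11}
(Y ∩ X) ∪ X = {5,6,8,9,11}
(Y ∪ X) ∩ ((Y ∩ X) ∪ X) = {5,6,8,9,11}
((Y ∪ X) ∩ ((Y ∩ X) ∪ X))' = {3,4,7,10,12}
X ∖ Y = {6,8}
(X ∖ Y) Δ Z = {3,4,5,7,8,9,10,11,12}
((Y ∪ X) ∩ ((Y ∩ X) ∪ X))' ∪ ((X ∖ Y) Δ Z) = {3,4,5,7,8,9,10,11,12}
|((Y ∪ X) ∩ ((Y ∩ X) ∪ X))' ∪ ((X ∖ Y) Δ Z)| = 9

9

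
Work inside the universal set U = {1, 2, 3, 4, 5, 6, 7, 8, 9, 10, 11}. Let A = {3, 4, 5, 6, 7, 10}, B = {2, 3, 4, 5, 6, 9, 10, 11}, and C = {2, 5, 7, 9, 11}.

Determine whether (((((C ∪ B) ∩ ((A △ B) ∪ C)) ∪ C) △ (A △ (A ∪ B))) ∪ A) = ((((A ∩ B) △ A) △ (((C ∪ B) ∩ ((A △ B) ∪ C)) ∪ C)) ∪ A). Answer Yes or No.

No

C ∪ B = {2, 3, 4, 5, 6, 7, 9, 10, 11}
A △ B = {2, 7, 9, 11}
(A △ B) ∪ C = {2, 5, 7, 9, 11}
(C ∪ B) ∩ ((A △ B) ∪ C) = {2, 5, 7, 9, 11}
((C ∪ B) ∩ ((A △ B) ∪ C)) ∪ C = {2, 5, 7, 9, 11}
A ∪ B = {2, 3, 4, 5, 6, 7, 9, 10, 11}
A △ (A ∪ B) = {2, 9, 11}
(((C ∪ B) ∩ ((A △ B) ∪ C)) ∪ C) △ (A △ (A ∪ B)) = {5, 7}
((((C ∪ B) ∩ ((A △ B) ∪ C)) ∪ C) △ (A △ (A ∪ B))) ∪ A = {3, 4, 5, 6, 7, 10}
A ∩ B = {3, 4, 5, 6, 10}
(A ∩ B) △ A = {7}
((A ∩ B) △ A) △ (((C ∪ B) ∩ ((A △ B) ∪ C)) ∪ C) = {2, 5, 9, 11}
(((A ∩ B) △ A) △ (((C ∪ B) ∩ ((A △ B) ∪ C)) ∪ C)) ∪ A = {2, 3, 4, 5, 6, 7, 9, 10, 11}
2 ∈ (((A ∩ B) △ A) △ (((C ∪ B) ∩ ((A △ B) ∪ C)) ∪ C)) ∪ A but 2 ∉ ((((C ∪ B) ∩ ((A △ B) ∪ C)) ∪ C) △ (A △ (A ∪ B))) ∪ A, so they differ.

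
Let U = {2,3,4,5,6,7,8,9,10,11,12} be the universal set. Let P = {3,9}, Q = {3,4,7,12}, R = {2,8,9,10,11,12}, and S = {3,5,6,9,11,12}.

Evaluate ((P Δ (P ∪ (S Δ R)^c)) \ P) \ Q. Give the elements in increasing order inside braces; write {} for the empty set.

S Δ R = {2,3,5,6,8,10}
(S Δ R)^c = {4,7,9,11,12}
P ∪ (S Δ R)^c = {3,4,7,9,11,12}
P Δ (P ∪ (S Δ R)^c) = {4,7,11,12}
(P Δ (P ∪ (S Δ R)^c)) \ P = {4,7,11,12}
((P Δ (P ∪ (S Δ R)^c)) \ P) \ Q = {11}

{11}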